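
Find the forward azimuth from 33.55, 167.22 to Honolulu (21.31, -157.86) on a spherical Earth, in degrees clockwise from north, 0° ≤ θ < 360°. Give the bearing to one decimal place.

Δλ = -157.86 − 167.22 = -325.08°; wrapped into (−180°, 180°]: 34.92°.
θ = atan2( sin Δλ · cos φ₂ , cos φ₁ · sin φ₂ − sin φ₁ · cos φ₂ · cos Δλ )
  = atan2(0.53329, -0.11930) = 102.610° → normalised to [0°, 360°): 102.610°.

102.6°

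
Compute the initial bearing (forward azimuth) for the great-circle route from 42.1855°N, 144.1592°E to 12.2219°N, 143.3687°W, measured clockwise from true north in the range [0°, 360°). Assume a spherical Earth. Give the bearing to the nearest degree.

93°

Δλ = -143.3687 − 144.1592 = -287.5279°; wrapped into (−180°, 180°]: 72.4721°.
θ = atan2( sin Δλ · cos φ₂ , cos φ₁ · sin φ₂ − sin φ₁ · cos φ₂ · cos Δλ )
  = atan2(0.93196, -0.04080) = 92.507° → normalised to [0°, 360°): 92.507°.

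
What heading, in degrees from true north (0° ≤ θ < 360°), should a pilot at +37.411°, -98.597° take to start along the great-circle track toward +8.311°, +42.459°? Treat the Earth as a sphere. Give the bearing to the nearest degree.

Δλ = 42.459 − -98.597 = 141.056°.
θ = atan2( sin Δλ · cos φ₂ , cos φ₁ · sin φ₂ − sin φ₁ · cos φ₂ · cos Δλ )
  = atan2(0.62196, 0.58236) = 46.883° → normalised to [0°, 360°): 46.883°.

47°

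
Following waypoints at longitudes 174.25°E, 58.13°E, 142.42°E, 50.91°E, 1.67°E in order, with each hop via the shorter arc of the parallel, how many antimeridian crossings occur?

Leg 1: +174.25° → +58.13°, shortest Δλ = -116.12° (west) — does not cross 180°.
Leg 2: +58.13° → +142.42°, shortest Δλ = 84.29° (east) — does not cross 180°.
Leg 3: +142.42° → +50.91°, shortest Δλ = -91.51° (west) — does not cross 180°.
Leg 4: +50.91° → +1.67°, shortest Δλ = -49.24° (west) — does not cross 180°.
Total crossings: 0.

0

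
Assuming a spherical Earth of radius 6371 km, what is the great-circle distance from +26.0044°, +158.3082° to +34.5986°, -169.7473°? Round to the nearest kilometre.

3197 km

Δλ = -169.7473 − 158.3082 = -328.0555°; wrapped into (−180°, 180°]: 31.9445°.
Δφ = 34.5986 − 26.0044 = 8.5942°.
a = sin²(Δφ/2) + cos φ₁ · cos φ₂ · sin²(Δλ/2) = 0.061633.
c = 2·atan2(√a, √(1−a)) = 0.50177 rad → d = 6371·c ≈ 3196.75 km.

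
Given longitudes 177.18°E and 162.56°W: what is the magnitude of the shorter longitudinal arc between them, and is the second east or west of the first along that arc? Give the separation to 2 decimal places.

20.26° east

Raw difference: -162.56 − 177.18 = -339.74°.
Normalise into (−180°, 180°]: -339.74° + 360° = 20.26°.
Positive ⇒ the second point lies to the east; separation 20.26°.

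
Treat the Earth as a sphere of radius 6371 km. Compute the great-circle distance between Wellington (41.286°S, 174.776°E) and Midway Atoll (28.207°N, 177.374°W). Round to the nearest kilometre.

Δλ = -177.374 − 174.776 = -352.150°; wrapped into (−180°, 180°]: 7.850°.
Δφ = 28.207 − -41.286 = 69.493°.
a = sin²(Δφ/2) + cos φ₁ · cos φ₂ · sin²(Δλ/2) = 0.327942.
c = 2·atan2(√a, √(1−a)) = 1.21950 rad → d = 6371·c ≈ 7769.43 km.

7769 km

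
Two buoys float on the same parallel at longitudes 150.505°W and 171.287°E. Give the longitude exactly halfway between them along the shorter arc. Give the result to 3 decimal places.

169.609°W

Signed shortest Δλ from -150.505° to +171.287° is -38.208°.
Midpoint longitude = -150.505° + (-38.208°)/2 = -150.505° − 19.104° = -169.609°.
(The naïve average (-150.505 + +171.287)/2 = 10.391° is on the wrong side of the globe.)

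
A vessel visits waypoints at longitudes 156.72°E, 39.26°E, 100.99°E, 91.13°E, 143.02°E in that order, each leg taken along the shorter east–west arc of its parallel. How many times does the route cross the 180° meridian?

Leg 1: +156.72° → +39.26°, shortest Δλ = -117.46° (west) — does not cross 180°.
Leg 2: +39.26° → +100.99°, shortest Δλ = 61.73° (east) — does not cross 180°.
Leg 3: +100.99° → +91.13°, shortest Δλ = -9.86° (west) — does not cross 180°.
Leg 4: +91.13° → +143.02°, shortest Δλ = 51.89° (east) — does not cross 180°.
Total crossings: 0.

0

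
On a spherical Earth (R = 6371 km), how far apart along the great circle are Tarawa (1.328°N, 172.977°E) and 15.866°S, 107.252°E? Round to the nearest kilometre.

7462 km

Δλ = 107.252 − 172.977 = -65.725°.
Δφ = -15.866 − 1.328 = -17.194°.
a = sin²(Δφ/2) + cos φ₁ · cos φ₂ · sin²(Δλ/2) = 0.305494.
c = 2·atan2(√a, √(1−a)) = 1.17124 rad → d = 6371·c ≈ 7461.95 km.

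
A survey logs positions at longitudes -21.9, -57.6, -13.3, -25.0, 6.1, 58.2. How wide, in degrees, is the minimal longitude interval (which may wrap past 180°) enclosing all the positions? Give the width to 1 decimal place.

Sort the longitudes: -57.6°, -25.0°, -21.9°, -13.3°, +6.1°, +58.2°.
Eastward gaps between consecutive values (wrapping around): 32.6°, 3.1°, 8.6°, 19.4°, 52.1°, 244.2°.
Largest gap = 244.2° ⇒ minimal covering band is its complement: 360° − 244.2° = 115.8°.
Band runs from -57.6° eastward to +58.2°.

115.8°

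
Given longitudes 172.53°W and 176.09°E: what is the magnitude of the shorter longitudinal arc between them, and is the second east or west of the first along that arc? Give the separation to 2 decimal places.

Raw difference: 176.09 − -172.53 = 348.62°.
Normalise into (−180°, 180°]: 348.62° − 360° = -11.38°.
Negative ⇒ the second point lies to the west; separation 11.38°.

11.38° west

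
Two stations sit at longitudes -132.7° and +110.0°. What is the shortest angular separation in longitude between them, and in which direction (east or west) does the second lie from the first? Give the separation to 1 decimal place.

117.3° west

Raw difference: 110.0 − -132.7 = 242.7°.
Normalise into (−180°, 180°]: 242.7° − 360° = -117.3°.
Negative ⇒ the second point lies to the west; separation 117.3°.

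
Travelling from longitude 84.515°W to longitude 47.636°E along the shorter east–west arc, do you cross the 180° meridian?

No

Signed shortest Δλ = ((47.636 − -84.515 + 180) mod 360) − 180 = 132.151°.
Going east by 132.151° from -84.515° reaches +47.636° without touching 180°.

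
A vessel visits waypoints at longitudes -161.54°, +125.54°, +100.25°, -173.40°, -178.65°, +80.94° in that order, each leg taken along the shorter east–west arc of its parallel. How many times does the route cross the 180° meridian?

Leg 1: -161.54° → +125.54°, shortest Δλ = -72.92° (west) — crosses 180°.
Leg 2: +125.54° → +100.25°, shortest Δλ = -25.29° (west) — does not cross 180°.
Leg 3: +100.25° → -173.40°, shortest Δλ = 86.35° (east) — crosses 180°.
Leg 4: -173.40° → -178.65°, shortest Δλ = -5.25° (west) — does not cross 180°.
Leg 5: -178.65° → +80.94°, shortest Δλ = -100.41° (west) — crosses 180°.
Total crossings: 3.

3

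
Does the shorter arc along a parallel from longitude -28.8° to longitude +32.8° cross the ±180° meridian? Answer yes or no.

Signed shortest Δλ = ((32.8 − -28.8 + 180) mod 360) − 180 = 61.6°.
Going east by 61.6° from -28.8° reaches +32.8° without touching 180°.

No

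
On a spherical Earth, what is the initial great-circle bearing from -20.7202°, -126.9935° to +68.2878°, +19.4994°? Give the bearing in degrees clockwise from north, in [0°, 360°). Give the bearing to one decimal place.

Δλ = 19.4994 − -126.9935 = 146.4929°.
θ = atan2( sin Δλ · cos φ₂ , cos φ₁ · sin φ₂ − sin φ₁ · cos φ₂ · cos Δλ )
  = atan2(0.20422, 0.75983) = 15.044° → normalised to [0°, 360°): 15.044°.

15.0°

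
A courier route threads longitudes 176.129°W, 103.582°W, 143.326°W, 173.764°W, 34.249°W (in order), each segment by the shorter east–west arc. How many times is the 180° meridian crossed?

0

Leg 1: -176.129° → -103.582°, shortest Δλ = 72.547° (east) — does not cross 180°.
Leg 2: -103.582° → -143.326°, shortest Δλ = -39.744° (west) — does not cross 180°.
Leg 3: -143.326° → -173.764°, shortest Δλ = -30.438° (west) — does not cross 180°.
Leg 4: -173.764° → -34.249°, shortest Δλ = 139.515° (east) — does not cross 180°.
Total crossings: 0.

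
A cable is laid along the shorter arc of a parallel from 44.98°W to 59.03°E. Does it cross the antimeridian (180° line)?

Signed shortest Δλ = ((59.03 − -44.98 + 180) mod 360) − 180 = 104.01°.
Going east by 104.01° from -44.98° reaches +59.03° without touching 180°.

No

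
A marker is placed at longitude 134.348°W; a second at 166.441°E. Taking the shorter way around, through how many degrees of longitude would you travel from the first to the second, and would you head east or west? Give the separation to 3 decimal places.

59.211° west

Raw difference: 166.441 − -134.348 = 300.789°.
Normalise into (−180°, 180°]: 300.789° − 360° = -59.211°.
Negative ⇒ the second point lies to the west; separation 59.211°.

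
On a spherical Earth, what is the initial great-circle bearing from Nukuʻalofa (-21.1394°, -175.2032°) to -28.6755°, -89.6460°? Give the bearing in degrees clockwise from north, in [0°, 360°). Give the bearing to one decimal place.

115.8°

Δλ = -89.6460 − -175.2032 = 85.5572°.
θ = atan2( sin Δλ · cos φ₂ , cos φ₁ · sin φ₂ − sin φ₁ · cos φ₂ · cos Δλ )
  = atan2(0.87472, -0.42305) = 115.810° → normalised to [0°, 360°): 115.810°.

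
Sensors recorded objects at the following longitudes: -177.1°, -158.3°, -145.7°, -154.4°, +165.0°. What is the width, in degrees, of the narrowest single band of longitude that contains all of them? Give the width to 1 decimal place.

49.3°

Sort the longitudes: -177.1°, -158.3°, -154.4°, -145.7°, +165.0°.
Eastward gaps between consecutive values (wrapping around): 18.8°, 3.9°, 8.7°, 310.7°, 17.9°.
Largest gap = 310.7° ⇒ minimal covering band is its complement: 360° − 310.7° = 49.3°.
Band runs from +165.0° eastward to -145.7°, crossing the antimeridian.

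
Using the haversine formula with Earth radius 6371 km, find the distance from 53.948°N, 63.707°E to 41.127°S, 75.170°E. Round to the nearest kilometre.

Δλ = 75.170 − 63.707 = 11.463°.
Δφ = -41.127 − 53.948 = -95.075°.
a = sin²(Δφ/2) + cos φ₁ · cos φ₂ · sin²(Δλ/2) = 0.548651.
c = 2·atan2(√a, √(1−a)) = 1.66825 rad → d = 6371·c ≈ 10628.44 km.

10628 km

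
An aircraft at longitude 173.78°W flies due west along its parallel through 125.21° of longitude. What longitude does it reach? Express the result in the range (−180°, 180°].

Start at -173.78°; shift −125.21° → -298.99°.
-298.99° lies outside (−180°, 180°]; add 360° → +61.01°.

61.01°E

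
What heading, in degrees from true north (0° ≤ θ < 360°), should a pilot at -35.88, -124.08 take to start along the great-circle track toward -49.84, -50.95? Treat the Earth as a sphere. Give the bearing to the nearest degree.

Δλ = -50.95 − -124.08 = 73.13°.
θ = atan2( sin Δλ · cos φ₂ , cos φ₁ · sin φ₂ − sin φ₁ · cos φ₂ · cos Δλ )
  = atan2(0.61717, -0.50954) = 129.543° → normalised to [0°, 360°): 129.543°.

130°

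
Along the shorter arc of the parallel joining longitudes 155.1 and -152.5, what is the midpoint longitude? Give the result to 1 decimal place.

Signed shortest Δλ from +155.1° to -152.5° is +52.4°.
Midpoint longitude = +155.1° + (+52.4°)/2 = +155.1° + 26.2° = +181.3°.
Normalise into (−180°, 180°]: -178.7°.
(The naïve average (+155.1 + -152.5)/2 = 1.3° is on the wrong side of the globe.)

-178.7°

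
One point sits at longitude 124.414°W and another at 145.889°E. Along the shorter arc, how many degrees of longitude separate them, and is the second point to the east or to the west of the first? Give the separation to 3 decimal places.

Raw difference: 145.889 − -124.414 = 270.303°.
Normalise into (−180°, 180°]: 270.303° − 360° = -89.697°.
Negative ⇒ the second point lies to the west; separation 89.697°.

89.697° west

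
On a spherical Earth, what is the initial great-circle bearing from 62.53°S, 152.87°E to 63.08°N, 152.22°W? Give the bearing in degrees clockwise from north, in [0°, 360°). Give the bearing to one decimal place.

Δλ = -152.22 − 152.87 = -305.09°; wrapped into (−180°, 180°]: 54.91°.
θ = atan2( sin Δλ · cos φ₂ , cos φ₁ · sin φ₂ − sin φ₁ · cos φ₂ · cos Δλ )
  = atan2(0.37046, 0.64222) = 29.978° → normalised to [0°, 360°): 29.978°.

30.0°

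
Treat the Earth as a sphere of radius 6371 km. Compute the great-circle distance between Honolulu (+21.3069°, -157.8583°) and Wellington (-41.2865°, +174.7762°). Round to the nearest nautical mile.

4055 nmi

Δλ = 174.7762 − -157.8583 = 332.6345°; wrapped into (−180°, 180°]: -27.3655°.
Δφ = -41.2865 − 21.3069 = -62.5934°.
a = sin²(Δφ/2) + cos φ₁ · cos φ₂ · sin²(Δλ/2) = 0.309020.
c = 2·atan2(√a, √(1−a)) = 1.17888 rad → d = 6371·c ≈ 7510.64 km ≈ 4055.42 nmi.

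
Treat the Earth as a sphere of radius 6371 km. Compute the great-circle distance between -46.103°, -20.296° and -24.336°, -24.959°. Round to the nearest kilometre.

Δλ = -24.959 − -20.296 = -4.663°.
Δφ = -24.336 − -46.103 = 21.767°.
a = sin²(Δφ/2) + cos φ₁ · cos φ₂ · sin²(Δλ/2) = 0.036696.
c = 2·atan2(√a, √(1−a)) = 0.38551 rad → d = 6371·c ≈ 2456.05 km.

2456 km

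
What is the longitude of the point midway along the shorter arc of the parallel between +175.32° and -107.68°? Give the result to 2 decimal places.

-146.18°

Signed shortest Δλ from +175.32° to -107.68° is +77.00°.
Midpoint longitude = +175.32° + (+77.00°)/2 = +175.32° + 38.50° = +213.82°.
Normalise into (−180°, 180°]: -146.18°.
(The naïve average (+175.32 + -107.68)/2 = 33.82° is on the wrong side of the globe.)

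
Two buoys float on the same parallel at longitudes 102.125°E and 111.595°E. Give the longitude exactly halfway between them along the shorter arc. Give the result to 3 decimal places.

Signed shortest Δλ from +102.125° to +111.595° is +9.470°.
Midpoint longitude = +102.125° + (+9.470°)/2 = +102.125° + 4.735° = +106.860°.

106.860°E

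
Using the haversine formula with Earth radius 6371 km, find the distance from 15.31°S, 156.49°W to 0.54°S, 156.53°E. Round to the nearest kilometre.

Δλ = 156.53 − -156.49 = 313.02°; wrapped into (−180°, 180°]: -46.98°.
Δφ = -0.54 − -15.31 = 14.77°.
a = sin²(Δφ/2) + cos φ₁ · cos φ₂ · sin²(Δλ/2) = 0.169750.
c = 2·atan2(√a, √(1−a)) = 0.84931 rad → d = 6371·c ≈ 5410.96 km.

5411 km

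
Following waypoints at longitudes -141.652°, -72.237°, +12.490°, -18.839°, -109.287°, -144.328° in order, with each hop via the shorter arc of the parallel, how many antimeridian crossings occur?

Leg 1: -141.652° → -72.237°, shortest Δλ = 69.415° (east) — does not cross 180°.
Leg 2: -72.237° → +12.490°, shortest Δλ = 84.727° (east) — does not cross 180°.
Leg 3: +12.490° → -18.839°, shortest Δλ = -31.329° (west) — does not cross 180°.
Leg 4: -18.839° → -109.287°, shortest Δλ = -90.448° (west) — does not cross 180°.
Leg 5: -109.287° → -144.328°, shortest Δλ = -35.041° (west) — does not cross 180°.
Total crossings: 0.

0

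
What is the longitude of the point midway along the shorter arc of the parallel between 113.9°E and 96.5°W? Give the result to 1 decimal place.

Signed shortest Δλ from +113.9° to -96.5° is +149.6°.
Midpoint longitude = +113.9° + (+149.6°)/2 = +113.9° + 74.8° = +188.7°.
Normalise into (−180°, 180°]: -171.3°.
(The naïve average (+113.9 + -96.5)/2 = 8.7° is on the wrong side of the globe.)

171.3°W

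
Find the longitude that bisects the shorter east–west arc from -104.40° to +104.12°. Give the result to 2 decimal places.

Signed shortest Δλ from -104.40° to +104.12° is -151.48°.
Midpoint longitude = -104.40° + (-151.48°)/2 = -104.40° − 75.74° = -180.14°.
Normalise into (−180°, 180°]: +179.86°.
(The naïve average (-104.40 + +104.12)/2 = -0.14° is on the wrong side of the globe.)

+179.86°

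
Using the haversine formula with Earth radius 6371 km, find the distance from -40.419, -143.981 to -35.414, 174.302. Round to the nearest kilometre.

Δλ = 174.302 − -143.981 = 318.283°; wrapped into (−180°, 180°]: -41.717°.
Δφ = -35.414 − -40.419 = 5.005°.
a = sin²(Δφ/2) + cos φ₁ · cos φ₂ · sin²(Δλ/2) = 0.080569.
c = 2·atan2(√a, √(1−a)) = 0.57561 rad → d = 6371·c ≈ 3667.20 km.

3667 km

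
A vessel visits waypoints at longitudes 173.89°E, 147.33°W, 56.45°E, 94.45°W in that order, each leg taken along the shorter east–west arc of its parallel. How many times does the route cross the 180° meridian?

Leg 1: +173.89° → -147.33°, shortest Δλ = 38.78° (east) — crosses 180°.
Leg 2: -147.33° → +56.45°, shortest Δλ = -156.22° (west) — crosses 180°.
Leg 3: +56.45° → -94.45°, shortest Δλ = -150.9° (west) — does not cross 180°.
Total crossings: 2.

2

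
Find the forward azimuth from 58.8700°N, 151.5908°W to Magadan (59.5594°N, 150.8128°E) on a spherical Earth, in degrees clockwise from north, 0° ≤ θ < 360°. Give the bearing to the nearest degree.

297°

Δλ = 150.8128 − -151.5908 = 302.4036°; wrapped into (−180°, 180°]: -57.5964°.
θ = atan2( sin Δλ · cos φ₂ , cos φ₁ · sin φ₂ − sin φ₁ · cos φ₂ · cos Δλ )
  = atan2(-0.42776, 0.21331) = -63.495° → normalised to [0°, 360°): 296.505°.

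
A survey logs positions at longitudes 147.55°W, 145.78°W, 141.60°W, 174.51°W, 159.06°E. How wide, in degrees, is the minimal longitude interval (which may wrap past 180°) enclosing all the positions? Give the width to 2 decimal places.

Sort the longitudes: -174.51°, -147.55°, -145.78°, -141.60°, +159.06°.
Eastward gaps between consecutive values (wrapping around): 26.96°, 1.77°, 4.18°, 300.66°, 26.43°.
Largest gap = 300.66° ⇒ minimal covering band is its complement: 360° − 300.66° = 59.34°.
Band runs from +159.06° eastward to -141.60°, crossing the antimeridian.

59.34°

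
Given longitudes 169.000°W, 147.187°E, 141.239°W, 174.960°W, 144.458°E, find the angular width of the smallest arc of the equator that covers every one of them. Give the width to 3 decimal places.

Sort the longitudes: -174.960°, -169.000°, -141.239°, +144.458°, +147.187°.
Eastward gaps between consecutive values (wrapping around): 5.960°, 27.761°, 285.697°, 2.729°, 37.853°.
Largest gap = 285.697° ⇒ minimal covering band is its complement: 360° − 285.697° = 74.303°.
Band runs from +144.458° eastward to -141.239°, crossing the antimeridian.

74.303°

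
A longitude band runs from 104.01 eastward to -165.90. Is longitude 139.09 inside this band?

Band width going east from +104.01° to -165.90°: ((-165.90 − 104.01) mod 360) = 90.09°.
Offset of +139.09° east of the west edge: ((139.09 − 104.01) mod 360) = 35.08°.
35.08° ≤ 90.09° ⇒ inside.

Yes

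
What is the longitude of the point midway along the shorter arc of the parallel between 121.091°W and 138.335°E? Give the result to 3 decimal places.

Signed shortest Δλ from -121.091° to +138.335° is -100.574°.
Midpoint longitude = -121.091° + (-100.574°)/2 = -121.091° − 50.287° = -171.378°.
(The naïve average (-121.091 + +138.335)/2 = 8.622° is on the wrong side of the globe.)

171.378°W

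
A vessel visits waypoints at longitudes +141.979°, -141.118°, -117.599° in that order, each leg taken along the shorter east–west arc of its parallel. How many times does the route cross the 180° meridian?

Leg 1: +141.979° → -141.118°, shortest Δλ = 76.903° (east) — crosses 180°.
Leg 2: -141.118° → -117.599°, shortest Δλ = 23.519° (east) — does not cross 180°.
Total crossings: 1.

1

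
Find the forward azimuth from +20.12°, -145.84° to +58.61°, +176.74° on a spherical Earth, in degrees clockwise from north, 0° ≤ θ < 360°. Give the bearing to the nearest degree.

334°

Δλ = 176.74 − -145.84 = 322.58°; wrapped into (−180°, 180°]: -37.42°.
θ = atan2( sin Δλ · cos φ₂ , cos φ₁ · sin φ₂ − sin φ₁ · cos φ₂ · cos Δλ )
  = atan2(-0.31650, 0.65925) = -25.645° → normalised to [0°, 360°): 334.355°.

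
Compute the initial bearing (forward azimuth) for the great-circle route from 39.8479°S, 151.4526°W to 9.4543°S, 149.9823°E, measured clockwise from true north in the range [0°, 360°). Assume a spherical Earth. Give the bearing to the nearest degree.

Δλ = 149.9823 − -151.4526 = 301.4349°; wrapped into (−180°, 180°]: -58.5651°.
θ = atan2( sin Δλ · cos φ₂ , cos φ₁ · sin φ₂ − sin φ₁ · cos φ₂ · cos Δλ )
  = atan2(-0.84164, 0.20352) = -76.406° → normalised to [0°, 360°): 283.594°.

284°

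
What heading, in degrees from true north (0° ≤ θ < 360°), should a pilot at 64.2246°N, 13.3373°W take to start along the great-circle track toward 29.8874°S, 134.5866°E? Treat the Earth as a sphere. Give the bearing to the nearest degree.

46°

Δλ = 134.5866 − -13.3373 = 147.9239°.
θ = atan2( sin Δλ · cos φ₂ , cos φ₁ · sin φ₂ − sin φ₁ · cos φ₂ · cos Δλ )
  = atan2(0.46042, 0.44488) = 45.984° → normalised to [0°, 360°): 45.984°.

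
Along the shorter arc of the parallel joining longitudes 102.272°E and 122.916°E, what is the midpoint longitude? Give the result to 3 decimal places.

112.594°E

Signed shortest Δλ from +102.272° to +122.916° is +20.644°.
Midpoint longitude = +102.272° + (+20.644°)/2 = +102.272° + 10.322° = +112.594°.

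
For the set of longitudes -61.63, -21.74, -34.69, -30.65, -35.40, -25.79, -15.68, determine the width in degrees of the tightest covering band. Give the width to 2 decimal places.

Sort the longitudes: -61.63°, -35.40°, -34.69°, -30.65°, -25.79°, -21.74°, -15.68°.
Eastward gaps between consecutive values (wrapping around): 26.23°, 0.71°, 4.04°, 4.86°, 4.05°, 6.06°, 314.05°.
Largest gap = 314.05° ⇒ minimal covering band is its complement: 360° − 314.05° = 45.95°.
Band runs from -61.63° eastward to -15.68°.

45.95°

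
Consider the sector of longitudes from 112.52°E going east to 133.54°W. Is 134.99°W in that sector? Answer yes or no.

Yes

Band width going east from +112.52° to -133.54°: ((-133.54 − 112.52) mod 360) = 113.94°.
Offset of -134.99° east of the west edge: ((-134.99 − 112.52) mod 360) = 112.49°.
112.49° ≤ 113.94° ⇒ inside.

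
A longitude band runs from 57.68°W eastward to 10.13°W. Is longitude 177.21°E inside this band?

Band width going east from -57.68° to -10.13°: ((-10.13 − -57.68) mod 360) = 47.55°.
Offset of +177.21° east of the west edge: ((177.21 − -57.68) mod 360) = 234.89°.
234.89° > 47.55° ⇒ outside.

No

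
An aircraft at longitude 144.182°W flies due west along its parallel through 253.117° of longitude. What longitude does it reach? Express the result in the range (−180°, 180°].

Start at -144.182°; shift −253.117° → -397.299°.
-397.299° lies outside (−180°, 180°]; add 360° → -37.299°.

37.299°W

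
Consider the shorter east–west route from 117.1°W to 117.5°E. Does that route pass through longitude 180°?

Naïve |117.5 − -117.1| = 234.6° > 180°, so the shorter arc goes the other way round — across 180°.
Signed shortest Δλ = ((117.5 − -117.1 + 180) mod 360) − 180 = -125.4°.
Going west by 125.4° from -117.1° passes through 180° before reaching +117.5°.

Yes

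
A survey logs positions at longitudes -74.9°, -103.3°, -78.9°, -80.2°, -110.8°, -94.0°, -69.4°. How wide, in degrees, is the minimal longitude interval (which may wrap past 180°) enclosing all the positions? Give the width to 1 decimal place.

41.4°

Sort the longitudes: -110.8°, -103.3°, -94.0°, -80.2°, -78.9°, -74.9°, -69.4°.
Eastward gaps between consecutive values (wrapping around): 7.5°, 9.3°, 13.8°, 1.3°, 4.0°, 5.5°, 318.6°.
Largest gap = 318.6° ⇒ minimal covering band is its complement: 360° − 318.6° = 41.4°.
Band runs from -110.8° eastward to -69.4°.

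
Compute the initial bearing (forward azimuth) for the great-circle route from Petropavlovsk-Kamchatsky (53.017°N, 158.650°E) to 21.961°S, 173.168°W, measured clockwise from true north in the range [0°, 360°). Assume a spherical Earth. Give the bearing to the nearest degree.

Δλ = -173.168 − 158.650 = -331.818°; wrapped into (−180°, 180°]: 28.182°.
θ = atan2( sin Δλ · cos φ₂ , cos φ₁ · sin φ₂ − sin φ₁ · cos φ₂ · cos Δλ )
  = atan2(0.43801, -0.87800) = 153.487° → normalised to [0°, 360°): 153.487°.

153°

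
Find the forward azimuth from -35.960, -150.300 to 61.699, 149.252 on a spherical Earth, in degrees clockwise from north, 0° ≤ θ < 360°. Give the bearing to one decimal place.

Δλ = 149.252 − -150.300 = 299.552°; wrapped into (−180°, 180°]: -60.448°.
θ = atan2( sin Δλ · cos φ₂ , cos φ₁ · sin φ₂ − sin φ₁ · cos φ₂ · cos Δλ )
  = atan2(-0.41243, 0.84999) = -25.883° → normalised to [0°, 360°): 334.117°.

334.1°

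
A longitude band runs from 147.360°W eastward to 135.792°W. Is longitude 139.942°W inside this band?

Band width going east from -147.360° to -135.792°: ((-135.792 − -147.360) mod 360) = 11.568°.
Offset of -139.942° east of the west edge: ((-139.942 − -147.360) mod 360) = 7.418°.
7.418° ≤ 11.568° ⇒ inside.

Yes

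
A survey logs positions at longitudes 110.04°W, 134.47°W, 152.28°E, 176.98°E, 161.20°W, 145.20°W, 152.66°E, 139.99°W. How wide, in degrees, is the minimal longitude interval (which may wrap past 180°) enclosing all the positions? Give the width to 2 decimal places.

97.68°

Sort the longitudes: -161.20°, -145.20°, -139.99°, -134.47°, -110.04°, +152.28°, +152.66°, +176.98°.
Eastward gaps between consecutive values (wrapping around): 16.00°, 5.21°, 5.52°, 24.43°, 262.32°, 0.38°, 24.32°, 21.82°.
Largest gap = 262.32° ⇒ minimal covering band is its complement: 360° − 262.32° = 97.68°.
Band runs from +152.28° eastward to -110.04°, crossing the antimeridian.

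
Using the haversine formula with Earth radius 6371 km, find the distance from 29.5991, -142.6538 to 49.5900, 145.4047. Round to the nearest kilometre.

Δλ = 145.4047 − -142.6538 = 288.0585°; wrapped into (−180°, 180°]: -71.9415°.
Δφ = 49.5900 − 29.5991 = 19.9909°.
a = sin²(Δφ/2) + cos φ₁ · cos φ₂ · sin²(Δλ/2) = 0.224592.
c = 2·atan2(√a, √(1−a)) = 0.98745 rad → d = 6371·c ≈ 6291.07 km.

6291 km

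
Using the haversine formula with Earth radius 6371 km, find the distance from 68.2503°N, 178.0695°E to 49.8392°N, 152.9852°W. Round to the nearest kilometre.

Δλ = -152.9852 − 178.0695 = -331.0547°; wrapped into (−180°, 180°]: 28.9453°.
Δφ = 49.8392 − 68.2503 = -18.4111°.
a = sin²(Δφ/2) + cos φ₁ · cos φ₂ · sin²(Δλ/2) = 0.040519.
c = 2·atan2(√a, √(1−a)) = 0.40536 rad → d = 6371·c ≈ 2582.53 km.

2583 km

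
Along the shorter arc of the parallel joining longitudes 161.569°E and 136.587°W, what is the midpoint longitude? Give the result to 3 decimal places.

167.509°W

Signed shortest Δλ from +161.569° to -136.587° is +61.844°.
Midpoint longitude = +161.569° + (+61.844°)/2 = +161.569° + 30.922° = +192.491°.
Normalise into (−180°, 180°]: -167.509°.
(The naïve average (+161.569 + -136.587)/2 = 12.491° is on the wrong side of the globe.)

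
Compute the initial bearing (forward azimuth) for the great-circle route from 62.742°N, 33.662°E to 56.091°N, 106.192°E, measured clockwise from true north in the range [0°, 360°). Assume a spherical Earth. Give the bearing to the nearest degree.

67°

Δλ = 106.192 − 33.662 = 72.530°.
θ = atan2( sin Δλ · cos φ₂ , cos φ₁ · sin φ₂ − sin φ₁ · cos φ₂ · cos Δλ )
  = atan2(0.53214, 0.23122) = 66.514° → normalised to [0°, 360°): 66.514°.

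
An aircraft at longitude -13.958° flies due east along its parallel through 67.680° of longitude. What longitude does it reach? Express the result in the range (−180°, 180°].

+53.722°

Start at -13.958°; shift +67.680° → +53.722°.
+53.722° already lies in (−180°, 180°].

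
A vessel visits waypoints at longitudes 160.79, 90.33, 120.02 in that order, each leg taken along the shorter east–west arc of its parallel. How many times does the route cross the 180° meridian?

Leg 1: +160.79° → +90.33°, shortest Δλ = -70.46° (west) — does not cross 180°.
Leg 2: +90.33° → +120.02°, shortest Δλ = 29.69° (east) — does not cross 180°.
Total crossings: 0.

0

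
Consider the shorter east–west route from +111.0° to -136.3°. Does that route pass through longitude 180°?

Naïve |-136.3 − 111.0| = 247.3° > 180°, so the shorter arc goes the other way round — across 180°.
Signed shortest Δλ = ((-136.3 − 111.0 + 180) mod 360) − 180 = 112.7°.
Going east by 112.7° from +111.0° passes through 180° before reaching -136.3°.

Yes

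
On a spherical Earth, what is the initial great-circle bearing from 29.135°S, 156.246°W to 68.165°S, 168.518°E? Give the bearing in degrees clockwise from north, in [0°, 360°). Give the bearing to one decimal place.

Δλ = 168.518 − -156.246 = 324.764°; wrapped into (−180°, 180°]: -35.236°.
θ = atan2( sin Δλ · cos φ₂ , cos φ₁ · sin φ₂ − sin φ₁ · cos φ₂ · cos Δλ )
  = atan2(-0.21459, -0.66290) = -162.063° → normalised to [0°, 360°): 197.937°.

197.9°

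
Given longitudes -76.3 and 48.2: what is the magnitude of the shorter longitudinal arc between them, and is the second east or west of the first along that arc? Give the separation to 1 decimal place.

Raw difference: 48.2 − -76.3 = 124.5°.
Normalise into (−180°, 180°]: 124.5° stays 124.5°.
Positive ⇒ the second point lies to the east; separation 124.5°.

124.5° east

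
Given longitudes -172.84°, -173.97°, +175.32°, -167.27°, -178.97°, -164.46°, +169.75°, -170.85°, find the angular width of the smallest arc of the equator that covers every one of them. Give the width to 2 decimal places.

25.79°

Sort the longitudes: -178.97°, -173.97°, -172.84°, -170.85°, -167.27°, -164.46°, +169.75°, +175.32°.
Eastward gaps between consecutive values (wrapping around): 5.00°, 1.13°, 1.99°, 3.58°, 2.81°, 334.21°, 5.57°, 5.71°.
Largest gap = 334.21° ⇒ minimal covering band is its complement: 360° − 334.21° = 25.79°.
Band runs from +169.75° eastward to -164.46°, crossing the antimeridian.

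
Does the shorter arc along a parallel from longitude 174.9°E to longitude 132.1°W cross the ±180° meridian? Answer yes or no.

Naïve |-132.1 − 174.9| = 307.0° > 180°, so the shorter arc goes the other way round — across 180°.
Signed shortest Δλ = ((-132.1 − 174.9 + 180) mod 360) − 180 = 53.0°.
Going east by 53.0° from +174.9° passes through 180° before reaching -132.1°.

Yes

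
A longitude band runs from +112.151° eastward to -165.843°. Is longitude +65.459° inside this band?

Band width going east from +112.151° to -165.843°: ((-165.843 − 112.151) mod 360) = 82.006°.
Offset of +65.459° east of the west edge: ((65.459 − 112.151) mod 360) = 313.308°.
313.308° > 82.006° ⇒ outside.

No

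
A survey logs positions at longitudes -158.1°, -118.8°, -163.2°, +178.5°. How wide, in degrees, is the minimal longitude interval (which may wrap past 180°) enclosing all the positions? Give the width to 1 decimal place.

Sort the longitudes: -163.2°, -158.1°, -118.8°, +178.5°.
Eastward gaps between consecutive values (wrapping around): 5.1°, 39.3°, 297.3°, 18.3°.
Largest gap = 297.3° ⇒ minimal covering band is its complement: 360° − 297.3° = 62.7°.
Band runs from +178.5° eastward to -118.8°, crossing the antimeridian.

62.7°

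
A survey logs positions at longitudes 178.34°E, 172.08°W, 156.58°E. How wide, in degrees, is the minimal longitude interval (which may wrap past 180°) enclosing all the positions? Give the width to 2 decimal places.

31.34°

Sort the longitudes: -172.08°, +156.58°, +178.34°.
Eastward gaps between consecutive values (wrapping around): 328.66°, 21.76°, 9.58°.
Largest gap = 328.66° ⇒ minimal covering band is its complement: 360° − 328.66° = 31.34°.
Band runs from +156.58° eastward to -172.08°, crossing the antimeridian.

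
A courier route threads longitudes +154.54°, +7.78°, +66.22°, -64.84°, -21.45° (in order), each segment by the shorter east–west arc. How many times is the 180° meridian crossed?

0

Leg 1: +154.54° → +7.78°, shortest Δλ = -146.76° (west) — does not cross 180°.
Leg 2: +7.78° → +66.22°, shortest Δλ = 58.44° (east) — does not cross 180°.
Leg 3: +66.22° → -64.84°, shortest Δλ = -131.06° (west) — does not cross 180°.
Leg 4: -64.84° → -21.45°, shortest Δλ = 43.39° (east) — does not cross 180°.
Total crossings: 0.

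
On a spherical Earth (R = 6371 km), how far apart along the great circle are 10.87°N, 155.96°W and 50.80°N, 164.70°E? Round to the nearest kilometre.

5697 km

Δλ = 164.70 − -155.96 = 320.66°; wrapped into (−180°, 180°]: -39.34°.
Δφ = 50.80 − 10.87 = 39.93°.
a = sin²(Δφ/2) + cos φ₁ · cos φ₂ · sin²(Δλ/2) = 0.186910.
c = 2·atan2(√a, √(1−a)) = 0.89415 rad → d = 6371·c ≈ 5696.65 km.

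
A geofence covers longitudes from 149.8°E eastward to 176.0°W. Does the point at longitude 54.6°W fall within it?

Band width going east from +149.8° to -176.0°: ((-176.0 − 149.8) mod 360) = 34.2°.
Offset of -54.6° east of the west edge: ((-54.6 − 149.8) mod 360) = 155.6°.
155.6° > 34.2° ⇒ outside.

No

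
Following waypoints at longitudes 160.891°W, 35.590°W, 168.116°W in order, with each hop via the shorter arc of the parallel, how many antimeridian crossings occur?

Leg 1: -160.891° → -35.590°, shortest Δλ = 125.301° (east) — does not cross 180°.
Leg 2: -35.590° → -168.116°, shortest Δλ = -132.526° (west) — does not cross 180°.
Total crossings: 0.

0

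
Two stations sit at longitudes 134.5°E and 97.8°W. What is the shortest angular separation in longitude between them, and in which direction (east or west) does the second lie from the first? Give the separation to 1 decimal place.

127.7° east

Raw difference: -97.8 − 134.5 = -232.3°.
Normalise into (−180°, 180°]: -232.3° + 360° = 127.7°.
Positive ⇒ the second point lies to the east; separation 127.7°.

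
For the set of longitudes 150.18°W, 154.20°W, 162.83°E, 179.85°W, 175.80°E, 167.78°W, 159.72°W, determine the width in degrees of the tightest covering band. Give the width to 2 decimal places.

Sort the longitudes: -179.85°, -167.78°, -159.72°, -154.20°, -150.18°, +162.83°, +175.80°.
Eastward gaps between consecutive values (wrapping around): 12.07°, 8.06°, 5.52°, 4.02°, 313.01°, 12.97°, 4.35°.
Largest gap = 313.01° ⇒ minimal covering band is its complement: 360° − 313.01° = 46.99°.
Band runs from +162.83° eastward to -150.18°, crossing the antimeridian.

46.99°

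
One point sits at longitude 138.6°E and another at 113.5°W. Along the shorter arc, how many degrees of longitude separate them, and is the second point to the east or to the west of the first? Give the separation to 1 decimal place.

107.9° east

Raw difference: -113.5 − 138.6 = -252.1°.
Normalise into (−180°, 180°]: -252.1° + 360° = 107.9°.
Positive ⇒ the second point lies to the east; separation 107.9°.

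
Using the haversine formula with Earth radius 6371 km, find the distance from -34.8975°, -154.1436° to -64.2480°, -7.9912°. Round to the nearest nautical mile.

4643 nmi

Δλ = -7.9912 − -154.1436 = 146.1524°.
Δφ = -64.2480 − -34.8975 = -29.3505°.
a = sin²(Δφ/2) + cos φ₁ · cos φ₂ · sin²(Δλ/2) = 0.390332.
c = 2·atan2(√a, √(1−a)) = 1.34966 rad → d = 6371·c ≈ 8598.70 km ≈ 4642.93 nmi.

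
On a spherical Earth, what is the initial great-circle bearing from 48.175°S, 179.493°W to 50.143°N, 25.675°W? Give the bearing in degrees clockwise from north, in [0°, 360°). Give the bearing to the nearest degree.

74°

Δλ = -25.675 − -179.493 = 153.818°.
θ = atan2( sin Δλ · cos φ₂ , cos φ₁ · sin φ₂ − sin φ₁ · cos φ₂ · cos Δλ )
  = atan2(0.28277, 0.08334) = 73.578° → normalised to [0°, 360°): 73.578°.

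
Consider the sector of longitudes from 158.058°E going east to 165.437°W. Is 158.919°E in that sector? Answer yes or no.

Band width going east from +158.058° to -165.437°: ((-165.437 − 158.058) mod 360) = 36.505°.
Offset of +158.919° east of the west edge: ((158.919 − 158.058) mod 360) = 0.861°.
0.861° ≤ 36.505° ⇒ inside.

Yes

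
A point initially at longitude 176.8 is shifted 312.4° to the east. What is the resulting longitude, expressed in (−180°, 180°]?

+129.2°

Start at +176.8°; shift +312.4° → +489.2°.
+489.2° lies outside (−180°, 180°]; subtract 360° → +129.2°.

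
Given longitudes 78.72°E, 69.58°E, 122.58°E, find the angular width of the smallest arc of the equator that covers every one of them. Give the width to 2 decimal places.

53.00°

Sort the longitudes: +69.58°, +78.72°, +122.58°.
Eastward gaps between consecutive values (wrapping around): 9.14°, 43.86°, 307.00°.
Largest gap = 307.00° ⇒ minimal covering band is its complement: 360° − 307.00° = 53.00°.
Band runs from +69.58° eastward to +122.58°.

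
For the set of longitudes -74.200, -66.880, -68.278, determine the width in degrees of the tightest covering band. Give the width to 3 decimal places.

Sort the longitudes: -74.200°, -68.278°, -66.880°.
Eastward gaps between consecutive values (wrapping around): 5.922°, 1.398°, 352.680°.
Largest gap = 352.680° ⇒ minimal covering band is its complement: 360° − 352.680° = 7.320°.
Band runs from -74.200° eastward to -66.880°.

7.320°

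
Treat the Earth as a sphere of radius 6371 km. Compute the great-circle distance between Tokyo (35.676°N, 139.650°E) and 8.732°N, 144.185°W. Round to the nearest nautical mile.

4425 nmi

Δλ = -144.185 − 139.650 = -283.835°; wrapped into (−180°, 180°]: 76.165°.
Δφ = 8.732 − 35.676 = -26.944°.
a = sin²(Δφ/2) + cos φ₁ · cos φ₂ · sin²(Δλ/2) = 0.359732.
c = 2·atan2(√a, √(1−a)) = 1.28644 rad → d = 6371·c ≈ 8195.94 km ≈ 4425.45 nmi.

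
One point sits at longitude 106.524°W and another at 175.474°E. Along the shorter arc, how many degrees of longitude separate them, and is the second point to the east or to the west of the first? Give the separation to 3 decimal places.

78.002° west

Raw difference: 175.474 − -106.524 = 281.998°.
Normalise into (−180°, 180°]: 281.998° − 360° = -78.002°.
Negative ⇒ the second point lies to the west; separation 78.002°.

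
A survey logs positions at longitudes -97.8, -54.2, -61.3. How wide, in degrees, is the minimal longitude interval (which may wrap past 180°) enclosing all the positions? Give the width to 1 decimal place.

43.6°

Sort the longitudes: -97.8°, -61.3°, -54.2°.
Eastward gaps between consecutive values (wrapping around): 36.5°, 7.1°, 316.4°.
Largest gap = 316.4° ⇒ minimal covering band is its complement: 360° − 316.4° = 43.6°.
Band runs from -97.8° eastward to -54.2°.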